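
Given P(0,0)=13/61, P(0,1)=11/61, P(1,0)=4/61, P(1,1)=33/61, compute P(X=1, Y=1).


Read from table: P(X=1, Y=1) = 33/61

33/61


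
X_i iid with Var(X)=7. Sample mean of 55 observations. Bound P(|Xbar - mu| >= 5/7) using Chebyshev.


Var(Xbar) = Var(X)/n = 7/55
Chebyshev: P(|Xbar-mu| >= 5/7) <= Var(Xbar)/(5/7)^2 = (7/55)/(25/49) = 343/1375

343/1375


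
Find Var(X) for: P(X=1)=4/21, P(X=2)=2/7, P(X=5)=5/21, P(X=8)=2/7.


E[X] = 89/21, E[X^2] = 179/7
Var(X) = E[X^2] - (E[X])^2 = 179/7 - (89/21)^2 = 3356/441

3356/441


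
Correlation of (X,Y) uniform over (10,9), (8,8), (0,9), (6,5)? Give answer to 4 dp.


Cov(X,Y) = -0.5000, Var(X) = 14.0000, Var(Y) = 2.6875
rho = Cov/(sqrt(VarX)*sqrt(VarY)) = -0.0815

-0.0815


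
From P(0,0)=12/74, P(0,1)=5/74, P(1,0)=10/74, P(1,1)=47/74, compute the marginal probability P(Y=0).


P(Y=0) = P(0,0)+P(1,0) = 12/74 + 10/74 = 22/74 = 11/37

11/37


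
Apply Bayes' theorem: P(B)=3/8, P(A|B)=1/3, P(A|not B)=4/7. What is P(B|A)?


P(A) = P(A|B)P(B) + P(A|B')P(B') = 1/3*3/8 + 4/7*5/8 = 27/56
P(B|A) = P(A|B)P(B)/P(A) = (1/8)/(27/56) = 7/27

7/27


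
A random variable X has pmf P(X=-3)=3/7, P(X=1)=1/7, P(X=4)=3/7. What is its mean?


E[X] = sum(x * P(x))
= -3*3/7 + 1*1/7 + 4*3/7
= 4/7

4/7


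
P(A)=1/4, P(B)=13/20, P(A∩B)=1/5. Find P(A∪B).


P(A∪B) = P(A) + P(B) - P(A∩B)
= 1/4 + 13/20 - 1/5 = 7/10

7/10


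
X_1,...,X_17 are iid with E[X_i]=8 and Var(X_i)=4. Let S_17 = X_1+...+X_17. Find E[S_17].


E[S_n] = n*E[X_1] = 17*8 = 136

136


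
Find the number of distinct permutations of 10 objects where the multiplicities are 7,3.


10! = 3628800
Denominator: 7!=5040 * 3!=6
Coefficient = 3628800 / 30240 = 120

120


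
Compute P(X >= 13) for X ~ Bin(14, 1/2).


P(X>=13) = P(X=13) + P(X=14)
= 7/8192 + 1/16384
= 15/16384

15/16384


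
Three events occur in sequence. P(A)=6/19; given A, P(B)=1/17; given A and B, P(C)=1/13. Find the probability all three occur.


P(A∩B∩C) = P(A) * P(B|A) * P(C|A∩B)
= 6/19 * 1/17 * 1/13
= 6/323 * 1/13 = 6/4199

6/4199


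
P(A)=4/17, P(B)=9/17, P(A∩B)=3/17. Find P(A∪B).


P(A∪B) = P(A) + P(B) - P(A∩B)
= 4/17 + 9/17 - 3/17 = 10/17

10/17


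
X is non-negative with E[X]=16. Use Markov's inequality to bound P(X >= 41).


Markov: P(X >= a) <= E[X]/a
P(X >= 41) <= 16/41

16/41


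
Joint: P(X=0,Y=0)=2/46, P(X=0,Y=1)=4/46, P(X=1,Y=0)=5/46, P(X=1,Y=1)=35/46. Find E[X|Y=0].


P(Y=0) = 7/46
E[X|Y=0] = (0*2 + 1*5)/7 = 5/7

5/7


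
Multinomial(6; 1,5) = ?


6! = 720
Denominator: 1!=1 * 5!=120
Coefficient = 720 / 120 = 6

6


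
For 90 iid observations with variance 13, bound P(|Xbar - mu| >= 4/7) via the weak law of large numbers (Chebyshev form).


Var(Xbar) = Var(X)/n = 13/90
Chebyshev: P(|Xbar-mu| >= 4/7) <= Var(Xbar)/(4/7)^2 = (13/90)/(16/49) = 637/1440

637/1440


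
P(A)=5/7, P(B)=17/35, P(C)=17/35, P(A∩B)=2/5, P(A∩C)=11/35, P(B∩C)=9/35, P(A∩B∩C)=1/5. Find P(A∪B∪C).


P(A∪B∪C) = P(A)+P(B)+P(C) - P(AB)-P(AC)-P(BC) + P(ABC)
= 5/7+17/35+17/35 - 2/5-11/35-9/35 + 1/5
= 32/35

32/35


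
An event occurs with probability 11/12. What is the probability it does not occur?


P(A') = 1 - P(A) = 1 - 11/12 = 1/12

1/12


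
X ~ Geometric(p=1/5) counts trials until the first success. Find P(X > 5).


P(X > 5) = P(first 5 trials all fail) = (1-p)^5 = (4/5)^5 = 1024/3125

1024/3125


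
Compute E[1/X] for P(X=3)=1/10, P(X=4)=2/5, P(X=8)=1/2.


E[1/X] = sum(g(x)*P(x))
= 1/3*1/10 + 1/4*2/5 + 1/8*1/2
= 47/240

47/240


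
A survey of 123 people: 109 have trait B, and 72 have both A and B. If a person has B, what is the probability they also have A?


P(A|B) = P(A∩B)/P(B) = (72/123)/(109/123) = 72/109

72/109


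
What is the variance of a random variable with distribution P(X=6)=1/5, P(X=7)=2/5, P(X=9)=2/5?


E[X] = 38/5, E[X^2] = 296/5
Var(X) = E[X^2] - (E[X])^2 = 296/5 - (38/5)^2 = 36/25

36/25


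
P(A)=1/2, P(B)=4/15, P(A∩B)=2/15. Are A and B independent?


P(A)*P(B) = 1/2*4/15 = 2/15
P(A∩B) = 2/15, which equals P(A)P(B), so independent

Yes, A and B are independent


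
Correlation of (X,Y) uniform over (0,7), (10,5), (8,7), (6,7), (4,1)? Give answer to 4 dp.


Cov(X,Y) = 0.1600, Var(X) = 11.8400, Var(Y) = 5.4400
rho = Cov/(sqrt(VarX)*sqrt(VarY)) = 0.0199

0.0199


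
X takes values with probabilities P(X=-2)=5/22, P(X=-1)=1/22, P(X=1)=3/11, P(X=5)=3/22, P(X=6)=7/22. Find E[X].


E[X] = sum(x * P(x))
= -2*5/22 - 1*1/22 + 1*3/11 + 5*3/22 + 6*7/22
= 26/11

26/11


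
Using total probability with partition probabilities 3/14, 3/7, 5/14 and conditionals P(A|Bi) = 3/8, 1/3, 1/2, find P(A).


P(A) = P(A|B1)P(B1) + P(A|B2)P(B2) + P(A|B3)P(B3)
= 3/8*3/14 + 1/3*3/7 + 1/2*5/14
= 9/112 + 1/7 + 5/28 = 45/112

45/112


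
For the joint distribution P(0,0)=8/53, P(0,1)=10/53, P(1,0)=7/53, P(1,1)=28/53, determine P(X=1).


P(X=1) = P(1,0)+P(1,1) = 7/53 + 28/53 = 35/53

35/53


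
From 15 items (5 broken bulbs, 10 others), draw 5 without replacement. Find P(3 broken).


P(X=3) = C(5,3)*C(10,2) / C(15,5)
= 10*45 / 3003
= 450/3003 = 150/1001

150/1001


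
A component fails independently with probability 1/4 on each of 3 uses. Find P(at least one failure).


P(at least one) = 1 - P(none)
P(none) = (1 - 1/4)^3 = (3/4)^3 = 27/64
P(at least one) = 1 - 27/64 = 37/64

37/64


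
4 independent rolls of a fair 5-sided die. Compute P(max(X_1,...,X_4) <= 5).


P(max <= 5) = P(all X_i <= 5) = (P(X_1 <= 5))^4
= (5/5)^4 = 1^4 = 1

1


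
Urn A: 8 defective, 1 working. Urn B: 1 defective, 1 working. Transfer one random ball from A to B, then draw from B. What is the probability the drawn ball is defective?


P(transfer defective) = 8/9; P(transfer working) = 1/9
If defective transferred: Urn II has 2 defective of 3, so P(defective|defective moved) = 2/3
If working transferred: Urn II has 1 defective of 3, so P(defective|working moved) = 1/3
By total probability: P(defective) = 8/9*2/3 + 1/9*1/3 = 17/27

17/27


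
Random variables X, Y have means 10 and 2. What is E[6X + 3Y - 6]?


E[6X + 3Y - 6] = 6*E[X] + 3*E[Y] - 6
= (6)*(10) + (3)*(2) + (-6)
= 60 + 6 - 6 = 60

60


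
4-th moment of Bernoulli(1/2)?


For Bernoulli: X in {0,1}
E[X^4] = 0^4*(1-1/2) + 1^4*1/2 = 1/2

1/2


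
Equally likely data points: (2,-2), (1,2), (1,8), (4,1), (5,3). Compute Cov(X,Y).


E[X]=13/5, E[Y]=12/5, E[XY]=5
Cov(X,Y) = E[XY] - E[X]E[Y] = 5 - 13/5*12/5 = -31/25

-31/25


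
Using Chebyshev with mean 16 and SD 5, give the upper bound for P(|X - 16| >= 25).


k = 25/5 = 5
Chebyshev: P(|X-mu| >= k*sigma) <= 1/k^2 = 1/5^2 = 1/25

1/25


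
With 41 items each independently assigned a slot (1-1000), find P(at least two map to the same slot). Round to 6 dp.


P(all different) = prod((1000-i)/1000 for i=0..40) = 0.435483
P(at least one match) = 1 - 0.435483 = 0.564517

0.564517


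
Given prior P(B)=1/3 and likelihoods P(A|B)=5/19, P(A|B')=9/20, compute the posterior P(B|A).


P(A) = P(A|B)P(B) + P(A|B')P(B') = 5/19*1/3 + 9/20*2/3 = 221/570
P(B|A) = P(A|B)P(B)/P(A) = (5/57)/(221/570) = 50/221

50/221


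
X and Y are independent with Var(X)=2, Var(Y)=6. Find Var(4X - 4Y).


Independence => Cov(X,Y)=0
Var(4X - 4Y) = 4^2*Var(X) + (-4)^2*Var(Y)
= 16*2 + 16*6 = 128

128


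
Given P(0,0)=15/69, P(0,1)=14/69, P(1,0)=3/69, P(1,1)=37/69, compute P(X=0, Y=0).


Read from table: P(X=0, Y=0) = 15/69 = 5/23

5/23


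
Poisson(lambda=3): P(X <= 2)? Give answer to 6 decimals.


P(X<=2) = e^(-3)*3^0/0! + e^(-3)*3^1/1! + e^(-3)*3^2/2!
≈ 0.0497870684 + 0.1493612051 + 0.2240418077
= 0.4231900812
≈ 0.423190

0.423190


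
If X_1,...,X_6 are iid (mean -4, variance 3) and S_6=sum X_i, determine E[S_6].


E[S_n] = n*E[X_1] = 6*-4 = -24

-24


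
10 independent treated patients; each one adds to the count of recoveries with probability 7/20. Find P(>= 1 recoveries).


P(at least one) = 1 - P(none)
P(none) = (1 - 7/20)^10 = (13/20)^10 = 137858491849/10240000000000
P(at least one) = 1 - 137858491849/10240000000000 = 10102141508151/10240000000000

10102141508151/10240000000000


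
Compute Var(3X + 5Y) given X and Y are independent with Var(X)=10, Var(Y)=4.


Independence => Cov(X,Y)=0
Var(3X + 5Y) = 3^2*Var(X) + 5^2*Var(Y)
= 9*10 + 25*4 = 190

190


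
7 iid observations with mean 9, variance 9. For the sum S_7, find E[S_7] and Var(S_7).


E[S_n] = n*mu = 7*9 = 63
Var(S_n) = n*sigma^2 = 7*9 = 63

E[S_7]=63, Var(S_7)=63


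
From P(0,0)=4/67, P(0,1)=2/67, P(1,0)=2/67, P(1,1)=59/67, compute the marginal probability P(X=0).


P(X=0) = P(0,0)+P(0,1) = 4/67 + 2/67 = 6/67

6/67


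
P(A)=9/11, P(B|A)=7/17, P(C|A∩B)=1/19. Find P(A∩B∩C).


P(A∩B∩C) = P(A) * P(B|A) * P(C|A∩B)
= 9/11 * 7/17 * 1/19
= 63/187 * 1/19 = 63/3553

63/3553


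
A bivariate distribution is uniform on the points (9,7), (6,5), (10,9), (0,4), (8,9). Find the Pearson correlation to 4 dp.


Cov(X,Y) = 6.1200, Var(X) = 12.6400, Var(Y) = 4.1600
rho = Cov/(sqrt(VarX)*sqrt(VarY)) = 0.8440

0.8440


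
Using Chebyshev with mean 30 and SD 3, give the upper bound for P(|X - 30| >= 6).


k = 6/3 = 2
Chebyshev: P(|X-mu| >= k*sigma) <= 1/k^2 = 1/2^2 = 1/4

1/4


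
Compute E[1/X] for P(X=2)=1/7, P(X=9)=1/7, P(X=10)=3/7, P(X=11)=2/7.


E[1/X] = sum(g(x)*P(x))
= 1/2*1/7 + 1/9*1/7 + 1/10*3/7 + 1/11*2/7
= 541/3465

541/3465


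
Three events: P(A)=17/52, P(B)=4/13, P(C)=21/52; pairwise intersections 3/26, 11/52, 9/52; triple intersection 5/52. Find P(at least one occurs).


P(A∪B∪C) = P(A)+P(B)+P(C) - P(AB)-P(AC)-P(BC) + P(ABC)
= 17/52+4/13+21/52 - 3/26-11/52-9/52 + 5/52
= 33/52

33/52


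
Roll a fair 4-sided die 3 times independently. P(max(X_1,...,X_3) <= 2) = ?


P(max <= 2) = P(all X_i <= 2) = (P(X_1 <= 2))^3
= (2/4)^3 = (1/2)^3 = 1/8

1/8


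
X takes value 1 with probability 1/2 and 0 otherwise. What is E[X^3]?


For Bernoulli: X in {0,1}
E[X^3] = 0^3*(1-1/2) + 1^3*1/2 = 1/2

1/2


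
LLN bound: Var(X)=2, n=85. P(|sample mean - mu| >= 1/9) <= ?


Var(Xbar) = Var(X)/n = 2/85
Chebyshev: P(|Xbar-mu| >= 1/9) <= Var(Xbar)/(1/9)^2 = (2/85)/(1/81) = 162/85
Bound exceeds 1, so trivial bound: 1

1


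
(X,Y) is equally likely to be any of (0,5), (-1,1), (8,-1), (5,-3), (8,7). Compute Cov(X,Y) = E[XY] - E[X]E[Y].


E[X]=4, E[Y]=9/5, E[XY]=32/5
Cov(X,Y) = E[XY] - E[X]E[Y] = 32/5 - 4*9/5 = -4/5

-4/5


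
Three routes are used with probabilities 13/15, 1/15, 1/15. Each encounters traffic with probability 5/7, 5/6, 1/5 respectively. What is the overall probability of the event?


P(A) = P(A|B1)P(B1) + P(A|B2)P(B2) + P(A|B3)P(B3)
= 5/7*13/15 + 5/6*1/15 + 1/5*1/15
= 13/21 + 1/18 + 1/75 = 2167/3150

2167/3150


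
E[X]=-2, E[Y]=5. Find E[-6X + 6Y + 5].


E[-6X + 6Y + 5] = -6*E[X] + 6*E[Y] + 5
= (-6)*(-2) + (6)*(5) + (5)
= 12 + 30 + 5 = 47

47


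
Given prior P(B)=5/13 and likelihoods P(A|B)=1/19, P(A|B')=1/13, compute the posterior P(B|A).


P(A) = P(A|B)P(B) + P(A|B')P(B') = 1/19*5/13 + 1/13*8/13 = 217/3211
P(B|A) = P(A|B)P(B)/P(A) = (5/247)/(217/3211) = 65/217

65/217


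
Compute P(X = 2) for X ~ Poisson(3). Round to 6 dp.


P(X=2) = e^(-3) * 3^2 / 2!
≈ 0.04978706837 * 9 / 2
≈ 0.224042

0.224042


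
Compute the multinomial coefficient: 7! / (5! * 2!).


7! = 5040
Denominator: 5!=120 * 2!=2
Coefficient = 5040 / 240 = 21

21


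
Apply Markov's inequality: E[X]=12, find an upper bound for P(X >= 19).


Markov: P(X >= a) <= E[X]/a
P(X >= 19) <= 12/19

12/19


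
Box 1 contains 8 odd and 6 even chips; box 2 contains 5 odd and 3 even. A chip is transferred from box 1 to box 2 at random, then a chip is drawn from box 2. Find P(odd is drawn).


P(transfer odd) = 8/14 = 4/7; P(transfer even) = 3/7
If odd transferred: Urn II has 6 odd of 9, so P(odd|odd moved) = 2/3
If even transferred: Urn II has 5 odd of 9, so P(odd|even moved) = 5/9
By total probability: P(odd) = 4/7*2/3 + 3/7*5/9 = 13/21

13/21


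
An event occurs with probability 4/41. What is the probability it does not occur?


P(A') = 1 - P(A) = 1 - 4/41 = 37/41

37/41


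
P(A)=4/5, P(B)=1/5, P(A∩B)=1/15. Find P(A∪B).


P(A∪B) = P(A) + P(B) - P(A∩B)
= 4/5 + 1/5 - 1/15 = 14/15

14/15


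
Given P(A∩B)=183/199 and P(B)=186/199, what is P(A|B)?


P(A|B) = P(A∩B)/P(B) = (183/199)/(186/199) = 183/186 = 61/62

61/62


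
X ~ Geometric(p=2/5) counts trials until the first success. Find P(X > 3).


P(X > 3) = P(first 3 trials all fail) = (1-p)^3 = (3/5)^3 = 27/125

27/125


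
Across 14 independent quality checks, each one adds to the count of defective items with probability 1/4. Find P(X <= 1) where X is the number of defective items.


P(X<=1) = P(X=0) + P(X=1)
= 4782969/268435456 + 11160261/134217728
= 27103491/268435456

27103491/268435456


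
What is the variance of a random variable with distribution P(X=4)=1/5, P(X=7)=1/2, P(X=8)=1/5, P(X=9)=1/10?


E[X] = 34/5, E[X^2] = 243/5
Var(X) = E[X^2] - (E[X])^2 = 243/5 - (34/5)^2 = 59/25

59/25


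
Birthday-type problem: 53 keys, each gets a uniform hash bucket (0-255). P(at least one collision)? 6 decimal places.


P(all different) = prod((256-i)/256 for i=0..52) = 0.003046
P(at least one match) = 1 - 0.003046 = 0.996954

0.996954


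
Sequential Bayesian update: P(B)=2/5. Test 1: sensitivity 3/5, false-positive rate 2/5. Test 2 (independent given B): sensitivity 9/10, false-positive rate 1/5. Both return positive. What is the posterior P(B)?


After test 1: P(+) = 3/5*2/5 + 2/5*3/5 = 12/25
P(B|+) = (6/25)/(12/25) = 1/2
After test 2 (use post1 as new prior): P(+) = 9/10*1/2 + 1/5*1/2 = 11/20
P(B|+,+) = (9/20)/(11/20) = 9/11

9/11


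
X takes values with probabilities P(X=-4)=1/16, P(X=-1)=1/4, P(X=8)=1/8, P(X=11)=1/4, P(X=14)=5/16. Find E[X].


E[X] = sum(x * P(x))
= -4*1/16 - 1*1/4 + 8*1/8 + 11*1/4 + 14*5/16
= 61/8

61/8


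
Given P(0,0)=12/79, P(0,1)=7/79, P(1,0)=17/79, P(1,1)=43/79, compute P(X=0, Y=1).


Read from table: P(X=0, Y=1) = 7/79

7/79


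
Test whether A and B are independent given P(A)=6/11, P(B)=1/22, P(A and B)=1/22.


P(A)*P(B) = 6/11*1/22 = 3/121
P(A∩B) = 1/22 != 3/121, so not independent

No, A and B are not independent


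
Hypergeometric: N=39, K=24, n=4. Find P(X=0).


P(X=0) = C(24,0)*C(15,4) / C(39,4)
= 1*1365 / 82251
= 1365/82251 = 35/2109

35/2109


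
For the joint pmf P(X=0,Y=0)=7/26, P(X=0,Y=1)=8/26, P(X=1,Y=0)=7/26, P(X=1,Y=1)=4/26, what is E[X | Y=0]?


P(Y=0) = 14/26
E[X|Y=0] = (0*7 + 1*7)/14 = 7/14 = 1/2

1/2


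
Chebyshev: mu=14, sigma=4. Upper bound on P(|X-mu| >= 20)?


k = 20/4 = 5
Chebyshev: P(|X-mu| >= k*sigma) <= 1/k^2 = 1/5^2 = 1/25

1/25


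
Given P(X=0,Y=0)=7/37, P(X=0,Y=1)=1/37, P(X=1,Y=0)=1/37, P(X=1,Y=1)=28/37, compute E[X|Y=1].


P(Y=1) = 29/37
E[X|Y=1] = (0*1 + 1*28)/29 = 28/29

28/29


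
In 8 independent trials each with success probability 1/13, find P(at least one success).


P(at least one) = 1 - P(none)
P(none) = (1 - 1/13)^8 = (12/13)^8 = 429981696/815730721
P(at least one) = 1 - 429981696/815730721 = 385749025/815730721

385749025/815730721


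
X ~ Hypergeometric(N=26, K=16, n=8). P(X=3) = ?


P(X=3) = C(16,3)*C(10,5) / C(26,8)
= 560*252 / 1562275
= 141120/1562275 = 28224/312455

28224/312455


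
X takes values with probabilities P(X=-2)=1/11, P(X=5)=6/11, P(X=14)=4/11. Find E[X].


E[X] = sum(x * P(x))
= -2*1/11 + 5*6/11 + 14*4/11
= 84/11

84/11


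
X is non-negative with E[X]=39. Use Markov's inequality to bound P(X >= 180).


Markov: P(X >= a) <= E[X]/a
P(X >= 180) <= 39/180 = 13/60

13/60


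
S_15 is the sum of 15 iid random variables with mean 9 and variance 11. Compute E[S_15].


E[S_n] = n*E[X_1] = 15*9 = 135

135


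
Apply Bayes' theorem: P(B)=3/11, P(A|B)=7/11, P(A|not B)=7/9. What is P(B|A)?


P(A) = P(A|B)P(B) + P(A|B')P(B') = 7/11*3/11 + 7/9*8/11 = 805/1089
P(B|A) = P(A|B)P(B)/P(A) = (21/121)/(805/1089) = 27/115

27/115


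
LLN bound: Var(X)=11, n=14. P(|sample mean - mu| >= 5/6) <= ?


Var(Xbar) = Var(X)/n = 11/14
Chebyshev: P(|Xbar-mu| >= 5/6) <= Var(Xbar)/(5/6)^2 = (11/14)/(25/36) = 198/175
Bound exceeds 1, so trivial bound: 1

1


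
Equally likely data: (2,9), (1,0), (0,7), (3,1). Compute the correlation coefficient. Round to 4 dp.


Cov(X,Y) = -1.1250, Var(X) = 1.2500, Var(Y) = 14.6875
rho = Cov/(sqrt(VarX)*sqrt(VarY)) = -0.2626

-0.2626


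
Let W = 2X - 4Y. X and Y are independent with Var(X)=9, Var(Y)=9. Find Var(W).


Independence => Cov(X,Y)=0
Var(2X - 4Y) = 2^2*Var(X) + (-4)^2*Var(Y)
= 4*9 + 16*9 = 180

180


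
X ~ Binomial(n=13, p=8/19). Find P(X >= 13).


P(X>=13) = P(X=13)
= 549755813888/42052983462257059
= 549755813888/42052983462257059

549755813888/42052983462257059


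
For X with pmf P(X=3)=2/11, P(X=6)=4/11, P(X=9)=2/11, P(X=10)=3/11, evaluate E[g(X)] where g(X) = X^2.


E[X^2] = sum(g(x)*P(x))
= 9*2/11 + 36*4/11 + 81*2/11 + 100*3/11
= 624/11

624/11


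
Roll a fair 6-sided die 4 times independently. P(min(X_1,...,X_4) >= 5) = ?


P(min >= 5) = P(all X_i >= 5) = (P(X_1 >= 5))^4
= (2/6)^4 = (1/3)^4 = 1/81

1/81


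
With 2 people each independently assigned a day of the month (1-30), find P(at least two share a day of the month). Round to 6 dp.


P(all different) = prod((30-i)/30 for i=0..1) = 0.966667
P(at least one match) = 1 - 0.966667 = 0.033333

0.033333


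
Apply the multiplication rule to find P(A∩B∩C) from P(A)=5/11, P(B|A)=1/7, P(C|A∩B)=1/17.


P(A∩B∩C) = P(A) * P(B|A) * P(C|A∩B)
= 5/11 * 1/7 * 1/17
= 5/77 * 1/17 = 5/1309

5/1309


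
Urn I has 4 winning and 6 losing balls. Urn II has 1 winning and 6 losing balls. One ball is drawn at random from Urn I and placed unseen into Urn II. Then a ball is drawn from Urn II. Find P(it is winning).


P(transfer winning) = 4/10 = 2/5; P(transfer losing) = 3/5
If winning transferred: Urn II has 2 winning of 8, so P(winning|winning moved) = 1/4
If losing transferred: Urn II has 1 winning of 8, so P(winning|losing moved) = 1/8
By total probability: P(winning) = 2/5*1/4 + 3/5*1/8 = 7/40

7/40


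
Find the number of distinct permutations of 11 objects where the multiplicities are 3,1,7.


11! = 39916800
Denominator: 3!=6 * 1!=1 * 7!=5040
Coefficient = 39916800 / 30240 = 1320

1320


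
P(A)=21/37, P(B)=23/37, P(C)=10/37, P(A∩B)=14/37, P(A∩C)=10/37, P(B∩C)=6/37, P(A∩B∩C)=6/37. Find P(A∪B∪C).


P(A∪B∪C) = P(A)+P(B)+P(C) - P(AB)-P(AC)-P(BC) + P(ABC)
= 21/37+23/37+10/37 - 14/37-10/37-6/37 + 6/37
= 30/37

30/37


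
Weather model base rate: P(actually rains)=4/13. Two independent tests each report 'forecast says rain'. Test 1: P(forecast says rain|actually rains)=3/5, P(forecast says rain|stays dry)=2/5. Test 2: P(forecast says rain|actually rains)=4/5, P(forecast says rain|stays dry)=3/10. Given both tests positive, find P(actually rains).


After test 1: P(+) = 3/5*4/13 + 2/5*9/13 = 6/13
P(B|+) = (12/65)/(6/13) = 2/5
After test 2 (use post1 as new prior): P(+) = 4/5*2/5 + 3/10*3/5 = 1/2
P(B|+,+) = (8/25)/(1/2) = 16/25

16/25


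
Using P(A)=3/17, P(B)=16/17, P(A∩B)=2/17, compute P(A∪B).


P(A∪B) = P(A) + P(B) - P(A∩B)
= 3/17 + 16/17 - 2/17 = 1

1


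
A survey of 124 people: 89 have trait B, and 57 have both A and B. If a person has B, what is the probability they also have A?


P(A|B) = P(A∩B)/P(B) = (57/124)/(89/124) = 57/89

57/89


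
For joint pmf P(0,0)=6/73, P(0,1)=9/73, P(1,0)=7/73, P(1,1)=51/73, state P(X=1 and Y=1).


Read from table: P(X=1, Y=1) = 51/73

51/73


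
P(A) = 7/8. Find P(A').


P(A') = 1 - P(A) = 1 - 7/8 = 1/8

1/8


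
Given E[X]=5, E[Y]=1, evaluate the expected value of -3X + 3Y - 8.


E[-3X + 3Y - 8] = -3*E[X] + 3*E[Y] - 8
= (-3)*(5) + (3)*(1) + (-8)
= -15 + 3 - 8 = -20

-20


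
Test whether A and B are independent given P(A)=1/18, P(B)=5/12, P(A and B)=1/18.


P(A)*P(B) = 1/18*5/12 = 5/216
P(A∩B) = 1/18 != 5/216, so not independent

No, A and B are not independent


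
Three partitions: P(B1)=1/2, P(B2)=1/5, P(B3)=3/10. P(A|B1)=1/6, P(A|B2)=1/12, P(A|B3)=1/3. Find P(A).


P(A) = P(A|B1)P(B1) + P(A|B2)P(B2) + P(A|B3)P(B3)
= 1/6*1/2 + 1/12*1/5 + 1/3*3/10
= 1/12 + 1/60 + 1/10 = 1/5

1/5


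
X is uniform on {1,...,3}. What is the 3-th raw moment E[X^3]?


E[X^3] = (1/3) * sum(x^3 for x=1..3)
= 36/3 = 12

12


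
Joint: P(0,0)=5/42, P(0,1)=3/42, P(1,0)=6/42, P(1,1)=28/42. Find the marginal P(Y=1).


P(Y=1) = P(0,1)+P(1,1) = 3/42 + 28/42 = 31/42

31/42


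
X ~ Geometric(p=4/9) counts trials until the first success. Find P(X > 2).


P(X > 2) = P(first 2 trials all fail) = (1-p)^2 = (5/9)^2 = 25/81

25/81


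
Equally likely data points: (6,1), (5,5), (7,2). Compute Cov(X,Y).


E[X]=6, E[Y]=8/3, E[XY]=15
Cov(X,Y) = E[XY] - E[X]E[Y] = 15 - 6*8/3 = -1

-1


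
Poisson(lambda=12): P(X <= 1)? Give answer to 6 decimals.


P(X<=1) = e^(-12)*12^0/0! + e^(-12)*12^1/1!
≈ 0.0000061442 + 0.0000737305
= 0.0000798747
≈ 0.000080

0.000080


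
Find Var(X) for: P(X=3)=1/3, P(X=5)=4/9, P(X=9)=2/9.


E[X] = 47/9, E[X^2] = 289/9
Var(X) = E[X^2] - (E[X])^2 = 289/9 - (47/9)^2 = 392/81

392/81


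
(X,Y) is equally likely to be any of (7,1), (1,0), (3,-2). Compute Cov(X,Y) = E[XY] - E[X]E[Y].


E[X]=11/3, E[Y]=-1/3, E[XY]=1/3
Cov(X,Y) = E[XY] - E[X]E[Y] = 1/3 - 11/3*-1/3 = 14/9

14/9


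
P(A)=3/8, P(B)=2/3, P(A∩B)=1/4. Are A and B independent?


P(A)*P(B) = 3/8*2/3 = 1/4
P(A∩B) = 1/4, which equals P(A)P(B), so independent

Yes, A and B are independent


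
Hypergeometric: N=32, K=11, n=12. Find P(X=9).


P(X=9) = C(11,9)*C(21,3) / C(32,12)
= 55*1330 / 225792840
= 73150/225792840 = 1045/3225612

1045/3225612


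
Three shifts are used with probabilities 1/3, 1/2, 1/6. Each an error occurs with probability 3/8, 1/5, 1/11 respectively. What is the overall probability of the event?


P(A) = P(A|B1)P(B1) + P(A|B2)P(B2) + P(A|B3)P(B3)
= 3/8*1/3 + 1/5*1/2 + 1/11*1/6
= 1/8 + 1/10 + 1/66 = 317/1320

317/1320


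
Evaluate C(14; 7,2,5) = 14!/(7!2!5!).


14! = 87178291200
Denominator: 7!=5040 * 2!=2 * 5!=120
Coefficient = 87178291200 / 1209600 = 72072

72072


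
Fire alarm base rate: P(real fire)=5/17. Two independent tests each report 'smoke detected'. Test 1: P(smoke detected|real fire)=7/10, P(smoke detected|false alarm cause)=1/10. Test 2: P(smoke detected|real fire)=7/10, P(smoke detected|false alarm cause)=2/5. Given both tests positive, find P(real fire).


After test 1: P(+) = 7/10*5/17 + 1/10*12/17 = 47/170
P(B|+) = (7/34)/(47/170) = 35/47
After test 2 (use post1 as new prior): P(+) = 7/10*35/47 + 2/5*12/47 = 293/470
P(B|+,+) = (49/94)/(293/470) = 245/293

245/293


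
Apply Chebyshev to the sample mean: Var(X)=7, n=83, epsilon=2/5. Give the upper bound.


Var(Xbar) = Var(X)/n = 7/83
Chebyshev: P(|Xbar-mu| >= 2/5) <= Var(Xbar)/(2/5)^2 = (7/83)/(4/25) = 175/332

175/332


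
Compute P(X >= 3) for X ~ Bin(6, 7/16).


P(X>=3) = P(X=3) + P(X=4) + P(X=5) + P(X=6)
= 1250235/4194304 + 2917215/16777216 + 453789/8388608 + 117649/16777216
= 4471691/8388608

4471691/8388608


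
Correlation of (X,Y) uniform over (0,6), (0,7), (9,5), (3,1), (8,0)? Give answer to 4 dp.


Cov(X,Y) = -5.6000, Var(X) = 14.8000, Var(Y) = 7.7600
rho = Cov/(sqrt(VarX)*sqrt(VarY)) = -0.5225

-0.5225


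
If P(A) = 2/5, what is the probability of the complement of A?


P(A') = 1 - P(A) = 1 - 2/5 = 3/5

3/5


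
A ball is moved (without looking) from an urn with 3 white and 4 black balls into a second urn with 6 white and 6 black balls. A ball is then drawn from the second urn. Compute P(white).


P(transfer white) = 3/7; P(transfer black) = 4/7
If white transferred: Urn II has 7 white of 13, so P(white|white moved) = 7/13
If black transferred: Urn II has 6 white of 13, so P(white|black moved) = 6/13
By total probability: P(white) = 3/7*7/13 + 4/7*6/13 = 45/91

45/91


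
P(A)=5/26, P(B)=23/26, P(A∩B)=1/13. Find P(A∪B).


P(A∪B) = P(A) + P(B) - P(A∩B)
= 5/26 + 23/26 - 1/13 = 1

1


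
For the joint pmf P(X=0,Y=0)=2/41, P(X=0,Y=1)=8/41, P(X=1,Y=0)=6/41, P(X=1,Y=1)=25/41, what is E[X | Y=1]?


P(Y=1) = 33/41
E[X|Y=1] = (0*8 + 1*25)/33 = 25/33

25/33


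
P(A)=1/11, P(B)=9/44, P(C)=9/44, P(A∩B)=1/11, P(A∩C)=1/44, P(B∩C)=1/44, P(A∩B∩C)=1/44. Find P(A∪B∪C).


P(A∪B∪C) = P(A)+P(B)+P(C) - P(AB)-P(AC)-P(BC) + P(ABC)
= 1/11+9/44+9/44 - 1/11-1/44-1/44 + 1/44
= 17/44

17/44


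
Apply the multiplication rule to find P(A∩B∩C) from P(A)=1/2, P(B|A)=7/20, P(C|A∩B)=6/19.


P(A∩B∩C) = P(A) * P(B|A) * P(C|A∩B)
= 1/2 * 7/20 * 6/19
= 7/40 * 6/19 = 21/380

21/380


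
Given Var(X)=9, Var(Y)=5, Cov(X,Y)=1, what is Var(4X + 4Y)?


Var(4X + 4Y) = 4^2*Var(X) + 4^2*Var(Y) + 2*4*4*Cov(X,Y)
= 16*9 + 16*5 + 32*1
= 144 + 80 + 32 = 256

256


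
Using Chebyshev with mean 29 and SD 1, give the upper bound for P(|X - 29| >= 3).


k = 3/1 = 3
Chebyshev: P(|X-mu| >= k*sigma) <= 1/k^2 = 1/3^2 = 1/9

1/9


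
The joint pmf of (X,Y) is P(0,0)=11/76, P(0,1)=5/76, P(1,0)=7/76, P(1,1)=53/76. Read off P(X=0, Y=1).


Read from table: P(X=0, Y=1) = 5/76

5/76


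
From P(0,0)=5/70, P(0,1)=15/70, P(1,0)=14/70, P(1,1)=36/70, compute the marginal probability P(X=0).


P(X=0) = P(0,0)+P(0,1) = 5/70 + 15/70 = 20/70 = 2/7

2/7


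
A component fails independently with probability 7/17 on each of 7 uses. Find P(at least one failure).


P(at least one) = 1 - P(none)
P(none) = (1 - 7/17)^7 = (10/17)^7 = 10000000/410338673
P(at least one) = 1 - 10000000/410338673 = 400338673/410338673

400338673/410338673


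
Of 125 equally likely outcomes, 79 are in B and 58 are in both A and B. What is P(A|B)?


P(A|B) = P(A∩B)/P(B) = (58/125)/(79/125) = 58/79

58/79


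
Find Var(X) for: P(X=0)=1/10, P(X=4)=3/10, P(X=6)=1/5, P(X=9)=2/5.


E[X] = 6, E[X^2] = 222/5
Var(X) = E[X^2] - (E[X])^2 = 222/5 - (6)^2 = 42/5

42/5


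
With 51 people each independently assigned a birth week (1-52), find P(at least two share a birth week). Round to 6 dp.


P(all different) = prod((52-i)/52 for i=0..50) = 0.000000
P(at least one match) = 1 - 0.000000 = 1.000000

1.000000


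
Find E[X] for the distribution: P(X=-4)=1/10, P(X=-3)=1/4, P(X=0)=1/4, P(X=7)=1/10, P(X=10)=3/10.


E[X] = sum(x * P(x))
= -4*1/10 - 3*1/4 + 0*1/4 + 7*1/10 + 10*3/10
= 51/20

51/20


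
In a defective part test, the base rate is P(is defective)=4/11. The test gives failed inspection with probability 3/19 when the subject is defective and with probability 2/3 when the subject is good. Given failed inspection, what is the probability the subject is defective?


P(A) = P(A|B)P(B) + P(A|B')P(B') = 3/19*4/11 + 2/3*7/11 = 302/627
P(B|A) = P(A|B)P(B)/P(A) = (12/209)/(302/627) = 18/151

18/151


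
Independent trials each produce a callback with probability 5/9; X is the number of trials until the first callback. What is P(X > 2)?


P(X > 2) = P(first 2 trials all fail) = (1-p)^2 = (4/9)^2 = 16/81

16/81


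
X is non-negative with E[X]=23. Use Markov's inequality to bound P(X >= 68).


Markov: P(X >= a) <= E[X]/a
P(X >= 68) <= 23/68

23/68


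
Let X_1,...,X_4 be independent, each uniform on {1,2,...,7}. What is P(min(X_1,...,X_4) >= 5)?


P(min >= 5) = P(all X_i >= 5) = (P(X_1 >= 5))^4
= (3/7)^4 = 81/2401

81/2401


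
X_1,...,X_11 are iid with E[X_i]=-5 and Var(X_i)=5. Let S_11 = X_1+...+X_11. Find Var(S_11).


By independence, Var(S_n) = n*Var(X_1) = 11*5 = 55

55


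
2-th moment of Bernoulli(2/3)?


For Bernoulli: X in {0,1}
E[X^2] = 0^2*(1-2/3) + 1^2*2/3 = 2/3

2/3


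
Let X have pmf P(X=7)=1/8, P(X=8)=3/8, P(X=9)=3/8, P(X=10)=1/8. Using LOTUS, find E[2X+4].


E[2X+4] = sum(g(x)*P(x))
= 18*1/8 + 20*3/8 + 22*3/8 + 24*1/8
= 21

21


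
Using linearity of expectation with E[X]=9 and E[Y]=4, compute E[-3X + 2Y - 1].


E[-3X + 2Y - 1] = -3*E[X] + 2*E[Y] - 1
= (-3)*(9) + (2)*(4) + (-1)
= -27 + 8 - 1 = -20

-20


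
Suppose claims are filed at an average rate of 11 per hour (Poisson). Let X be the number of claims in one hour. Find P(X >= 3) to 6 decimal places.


P(X>=3) = 1 - P(X<=2) = 1 - (e^(-11)*11^0/0! + e^(-11)*11^1/1! + e^(-11)*11^2/2!)
≈ 1 - (0.0000167017 + 0.0001837187 + 0.0010104529)
= 1 - 0.0012108733 = 0.9987891267
≈ 0.998789

0.998789


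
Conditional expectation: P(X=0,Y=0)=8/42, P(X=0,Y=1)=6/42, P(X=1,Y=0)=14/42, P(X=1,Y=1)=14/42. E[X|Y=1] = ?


P(Y=1) = 20/42
E[X|Y=1] = (0*6 + 1*14)/20 = 14/20 = 7/10

7/10


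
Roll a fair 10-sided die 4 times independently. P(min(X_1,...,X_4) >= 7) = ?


P(min >= 7) = P(all X_i >= 7) = (P(X_1 >= 7))^4
= (4/10)^4 = (2/5)^4 = 16/625

16/625


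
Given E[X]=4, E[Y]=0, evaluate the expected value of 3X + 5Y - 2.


E[3X + 5Y - 2] = 3*E[X] + 5*E[Y] - 2
= (3)*(4) + (5)*(0) + (-2)
= 12 + 0 - 2 = 10

10


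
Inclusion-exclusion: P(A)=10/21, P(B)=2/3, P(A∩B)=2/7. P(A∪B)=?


P(A∪B) = P(A) + P(B) - P(A∩B)
= 10/21 + 2/3 - 2/7 = 6/7

6/7


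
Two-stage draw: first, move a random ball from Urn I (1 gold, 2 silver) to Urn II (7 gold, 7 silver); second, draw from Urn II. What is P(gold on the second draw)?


P(transfer gold) = 1/3; P(transfer silver) = 2/3
If gold transferred: Urn II has 8 gold of 15, so P(gold|gold moved) = 8/15
If silver transferred: Urn II has 7 gold of 15, so P(gold|silver moved) = 7/15
By total probability: P(gold) = 1/3*8/15 + 2/3*7/15 = 22/45

22/45


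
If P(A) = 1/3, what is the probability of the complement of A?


P(A') = 1 - P(A) = 1 - 1/3 = 2/3

2/3


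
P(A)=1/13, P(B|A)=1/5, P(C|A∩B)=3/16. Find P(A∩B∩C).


P(A∩B∩C) = P(A) * P(B|A) * P(C|A∩B)
= 1/13 * 1/5 * 3/16
= 1/65 * 3/16 = 3/1040

3/1040


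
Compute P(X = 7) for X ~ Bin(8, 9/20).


P(X=7) = C(8,7) * p^7 * (1-p)^1
= 8 * 4782969/1280000000 * 11/20
= 52612659/3200000000

52612659/3200000000


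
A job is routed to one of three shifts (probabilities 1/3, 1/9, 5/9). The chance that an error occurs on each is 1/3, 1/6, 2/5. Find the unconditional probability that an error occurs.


P(A) = P(A|B1)P(B1) + P(A|B2)P(B2) + P(A|B3)P(B3)
= 1/3*1/3 + 1/6*1/9 + 2/5*5/9
= 1/9 + 1/54 + 2/9 = 19/54

19/54


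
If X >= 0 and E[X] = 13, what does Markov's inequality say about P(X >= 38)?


Markov: P(X >= a) <= E[X]/a
P(X >= 38) <= 13/38

13/38


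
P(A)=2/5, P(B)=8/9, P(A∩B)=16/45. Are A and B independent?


P(A)*P(B) = 2/5*8/9 = 16/45
P(A∩B) = 16/45, which equals P(A)P(B), so independent

Yes, A and B are independent


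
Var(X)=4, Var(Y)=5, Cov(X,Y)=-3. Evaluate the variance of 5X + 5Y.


Var(5X + 5Y) = 5^2*Var(X) + 5^2*Var(Y) + 2*5*5*Cov(X,Y)
= 25*4 + 25*5 + 50*(-3)
= 100 + 125 - 150 = 75

75


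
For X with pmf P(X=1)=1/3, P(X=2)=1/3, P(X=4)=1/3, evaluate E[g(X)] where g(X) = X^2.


E[X^2] = sum(g(x)*P(x))
= 1*1/3 + 4*1/3 + 16*1/3
= 7

7


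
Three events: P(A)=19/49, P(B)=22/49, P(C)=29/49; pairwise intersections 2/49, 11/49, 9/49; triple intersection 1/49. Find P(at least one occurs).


P(A∪B∪C) = P(A)+P(B)+P(C) - P(AB)-P(AC)-P(BC) + P(ABC)
= 19/49+22/49+29/49 - 2/49-11/49-9/49 + 1/49
= 1

1


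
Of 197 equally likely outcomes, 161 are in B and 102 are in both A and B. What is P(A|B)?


P(A|B) = P(A∩B)/P(B) = (102/197)/(161/197) = 102/161

102/161


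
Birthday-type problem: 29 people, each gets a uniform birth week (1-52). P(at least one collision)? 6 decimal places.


P(all different) = prod((52-i)/52 for i=0..28) = 0.000054
P(at least one match) = 1 - 0.000054 = 0.999946

0.999946


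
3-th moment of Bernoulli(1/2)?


For Bernoulli: X in {0,1}
E[X^3] = 0^3*(1-1/2) + 1^3*1/2 = 1/2

1/2


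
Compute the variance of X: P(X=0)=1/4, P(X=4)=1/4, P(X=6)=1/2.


E[X] = 4, E[X^2] = 22
Var(X) = E[X^2] - (E[X])^2 = 22 - (4)^2 = 6

6


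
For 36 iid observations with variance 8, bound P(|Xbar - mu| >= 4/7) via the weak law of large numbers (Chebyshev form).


Var(Xbar) = Var(X)/n = 8/36
Chebyshev: P(|Xbar-mu| >= 4/7) <= Var(Xbar)/(4/7)^2 = (2/9)/(16/49) = 49/72

49/72


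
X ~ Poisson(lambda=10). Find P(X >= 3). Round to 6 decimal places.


P(X>=3) = 1 - P(X<=2) = 1 - (e^(-10)*10^0/0! + e^(-10)*10^1/1! + e^(-10)*10^2/2!)
≈ 1 - (0.0000453999 + 0.0004539993 + 0.0022699965)
= 1 - 0.0027693957 = 0.9972306043
≈ 0.997231

0.997231


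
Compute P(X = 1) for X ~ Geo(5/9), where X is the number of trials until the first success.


P(X=1) = (1-p)^0 * p = (4/9)^0 * 5/9
= 1 * 5/9 = 5/9

5/9


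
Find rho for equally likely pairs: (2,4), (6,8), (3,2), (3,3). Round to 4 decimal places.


Cov(X,Y) = 2.8750, Var(X) = 2.2500, Var(Y) = 5.1875
rho = Cov/(sqrt(VarX)*sqrt(VarY)) = 0.8415

0.8415


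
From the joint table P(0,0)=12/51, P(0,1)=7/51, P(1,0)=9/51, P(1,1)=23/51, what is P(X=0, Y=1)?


Read from table: P(X=0, Y=1) = 7/51

7/51


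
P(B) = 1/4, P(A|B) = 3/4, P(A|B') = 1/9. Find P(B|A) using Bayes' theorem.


P(A) = P(A|B)P(B) + P(A|B')P(B') = 3/4*1/4 + 1/9*3/4 = 13/48
P(B|A) = P(A|B)P(B)/P(A) = (3/16)/(13/48) = 9/13

9/13


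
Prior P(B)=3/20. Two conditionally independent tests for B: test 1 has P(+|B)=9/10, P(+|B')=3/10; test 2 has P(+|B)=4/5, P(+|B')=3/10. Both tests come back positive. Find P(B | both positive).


After test 1: P(+) = 9/10*3/20 + 3/10*17/20 = 39/100
P(B|+) = (27/200)/(39/100) = 9/26
After test 2 (use post1 as new prior): P(+) = 4/5*9/26 + 3/10*17/26 = 123/260
P(B|+,+) = (18/65)/(123/260) = 24/41

24/41


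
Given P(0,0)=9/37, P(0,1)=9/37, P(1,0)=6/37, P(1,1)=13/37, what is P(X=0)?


P(X=0) = P(0,0)+P(0,1) = 9/37 + 9/37 = 18/37

18/37


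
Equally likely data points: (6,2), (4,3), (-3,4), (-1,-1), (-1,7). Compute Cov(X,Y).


E[X]=1, E[Y]=3, E[XY]=6/5
Cov(X,Y) = E[XY] - E[X]E[Y] = 6/5 - 1*3 = -9/5

-9/5


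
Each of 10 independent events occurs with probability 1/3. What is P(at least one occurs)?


P(at least one) = 1 - P(none)
P(none) = (1 - 1/3)^10 = (2/3)^10 = 1024/59049
P(at least one) = 1 - 1024/59049 = 58025/59049

58025/59049


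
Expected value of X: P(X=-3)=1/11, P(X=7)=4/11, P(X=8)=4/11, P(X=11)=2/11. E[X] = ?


E[X] = sum(x * P(x))
= -3*1/11 + 7*4/11 + 8*4/11 + 11*2/11
= 79/11

79/11


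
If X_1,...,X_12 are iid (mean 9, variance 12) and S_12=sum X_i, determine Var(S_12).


By independence, Var(S_n) = n*Var(X_1) = 12*12 = 144

144


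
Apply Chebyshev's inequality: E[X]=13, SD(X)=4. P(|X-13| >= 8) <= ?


k = 8/4 = 2
Chebyshev: P(|X-mu| >= k*sigma) <= 1/k^2 = 1/2^2 = 1/4

1/4


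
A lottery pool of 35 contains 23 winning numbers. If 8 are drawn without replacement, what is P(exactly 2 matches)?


P(X=2) = C(23,2)*C(12,6) / C(35,8)
= 253*924 / 23535820
= 233772/23535820 = 759/76415

759/76415


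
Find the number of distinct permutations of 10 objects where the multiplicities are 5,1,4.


10! = 3628800
Denominator: 5!=120 * 1!=1 * 4!=24
Coefficient = 3628800 / 2880 = 1260

1260


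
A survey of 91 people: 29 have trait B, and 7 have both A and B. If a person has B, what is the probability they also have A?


P(A|B) = P(A∩B)/P(B) = (7/91)/(29/91) = 7/29

7/29


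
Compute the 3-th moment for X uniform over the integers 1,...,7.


E[X^3] = (1/7) * sum(x^3 for x=1..7)
= 784/7 = 112

112


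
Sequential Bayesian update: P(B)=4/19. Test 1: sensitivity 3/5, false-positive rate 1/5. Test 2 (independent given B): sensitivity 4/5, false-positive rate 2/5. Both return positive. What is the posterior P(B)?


After test 1: P(+) = 3/5*4/19 + 1/5*15/19 = 27/95
P(B|+) = (12/95)/(27/95) = 4/9
After test 2 (use post1 as new prior): P(+) = 4/5*4/9 + 2/5*5/9 = 26/45
P(B|+,+) = (16/45)/(26/45) = 8/13

8/13


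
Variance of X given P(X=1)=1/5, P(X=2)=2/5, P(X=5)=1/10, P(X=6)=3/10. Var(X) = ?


E[X] = 33/10, E[X^2] = 151/10
Var(X) = E[X^2] - (E[X])^2 = 151/10 - (33/10)^2 = 421/100

421/100


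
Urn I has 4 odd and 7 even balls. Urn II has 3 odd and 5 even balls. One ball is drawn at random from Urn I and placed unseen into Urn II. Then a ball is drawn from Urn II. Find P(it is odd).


P(transfer odd) = 4/11; P(transfer even) = 7/11
If odd transferred: Urn II has 4 odd of 9, so P(odd|odd moved) = 4/9
If even transferred: Urn II has 3 odd of 9, so P(odd|even moved) = 1/3
By total probability: P(odd) = 4/11*4/9 + 7/11*1/3 = 37/99

37/99


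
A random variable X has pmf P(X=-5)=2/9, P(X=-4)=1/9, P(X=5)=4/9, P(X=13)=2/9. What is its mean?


E[X] = sum(x * P(x))
= -5*2/9 - 4*1/9 + 5*4/9 + 13*2/9
= 32/9

32/9


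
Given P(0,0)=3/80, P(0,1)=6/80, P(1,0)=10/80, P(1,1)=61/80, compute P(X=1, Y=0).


Read from table: P(X=1, Y=0) = 10/80 = 1/8

1/8


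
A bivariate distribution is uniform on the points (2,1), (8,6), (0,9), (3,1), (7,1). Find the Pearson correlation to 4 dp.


Cov(X,Y) = -2.4000, Var(X) = 9.2000, Var(Y) = 11.0400
rho = Cov/(sqrt(VarX)*sqrt(VarY)) = -0.2381

-0.2381


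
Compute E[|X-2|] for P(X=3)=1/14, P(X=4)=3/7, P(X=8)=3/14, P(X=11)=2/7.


E[|X-2|] = sum(g(x)*P(x))
= 1*1/14 + 2*3/7 + 6*3/14 + 9*2/7
= 67/14

67/14


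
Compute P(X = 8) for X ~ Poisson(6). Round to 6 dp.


P(X=8) = e^(-6) * 6^8 / 8!
≈ 0.002478752177 * 1679616 / 40320
≈ 0.103258

0.103258


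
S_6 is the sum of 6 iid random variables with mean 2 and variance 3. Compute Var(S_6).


By independence, Var(S_n) = n*Var(X_1) = 6*3 = 18

18


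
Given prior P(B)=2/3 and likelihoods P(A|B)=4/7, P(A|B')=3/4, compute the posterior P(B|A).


P(A) = P(A|B)P(B) + P(A|B')P(B') = 4/7*2/3 + 3/4*1/3 = 53/84
P(B|A) = P(A|B)P(B)/P(A) = (8/21)/(53/84) = 32/53

32/53


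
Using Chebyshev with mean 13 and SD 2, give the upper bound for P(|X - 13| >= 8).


k = 8/2 = 4
Chebyshev: P(|X-mu| >= k*sigma) <= 1/k^2 = 1/4^2 = 1/16

1/16


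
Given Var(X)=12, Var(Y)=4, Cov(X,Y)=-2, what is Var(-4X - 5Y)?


Var(-4X - 5Y) = (-4)^2*Var(X) + (-5)^2*Var(Y) + 2*(-4)*(-5)*Cov(X,Y)
= 16*12 + 25*4 + 40*(-2)
= 192 + 100 - 80 = 212

212


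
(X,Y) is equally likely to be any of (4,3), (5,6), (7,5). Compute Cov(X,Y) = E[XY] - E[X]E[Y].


E[X]=16/3, E[Y]=14/3, E[XY]=77/3
Cov(X,Y) = E[XY] - E[X]E[Y] = 77/3 - 16/3*14/3 = 7/9

7/9


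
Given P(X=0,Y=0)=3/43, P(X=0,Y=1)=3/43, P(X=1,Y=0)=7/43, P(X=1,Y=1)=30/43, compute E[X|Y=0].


P(Y=0) = 10/43
E[X|Y=0] = (0*3 + 1*7)/10 = 7/10

7/10


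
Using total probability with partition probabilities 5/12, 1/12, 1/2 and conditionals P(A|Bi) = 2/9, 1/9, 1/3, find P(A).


P(A) = P(A|B1)P(B1) + P(A|B2)P(B2) + P(A|B3)P(B3)
= 2/9*5/12 + 1/9*1/12 + 1/3*1/2
= 5/54 + 1/108 + 1/6 = 29/108

29/108


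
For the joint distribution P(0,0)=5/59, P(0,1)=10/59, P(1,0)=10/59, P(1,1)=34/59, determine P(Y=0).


P(Y=0) = P(0,0)+P(1,0) = 5/59 + 10/59 = 15/59

15/59


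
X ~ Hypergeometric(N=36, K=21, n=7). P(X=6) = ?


P(X=6) = C(21,6)*C(15,1) / C(36,7)
= 54264*15 / 8347680
= 813960/8347680 = 133/1364

133/1364


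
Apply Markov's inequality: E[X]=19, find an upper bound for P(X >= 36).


Markov: P(X >= a) <= E[X]/a
P(X >= 36) <= 19/36

19/36


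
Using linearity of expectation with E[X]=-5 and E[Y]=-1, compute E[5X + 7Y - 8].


E[5X + 7Y - 8] = 5*E[X] + 7*E[Y] - 8
= (5)*(-5) + (7)*(-1) + (-8)
= -25 - 7 - 8 = -40

-40


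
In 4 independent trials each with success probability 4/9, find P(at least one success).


P(at least one) = 1 - P(none)
P(none) = (1 - 4/9)^4 = (5/9)^4 = 625/6561
P(at least one) = 1 - 625/6561 = 5936/6561

5936/6561
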